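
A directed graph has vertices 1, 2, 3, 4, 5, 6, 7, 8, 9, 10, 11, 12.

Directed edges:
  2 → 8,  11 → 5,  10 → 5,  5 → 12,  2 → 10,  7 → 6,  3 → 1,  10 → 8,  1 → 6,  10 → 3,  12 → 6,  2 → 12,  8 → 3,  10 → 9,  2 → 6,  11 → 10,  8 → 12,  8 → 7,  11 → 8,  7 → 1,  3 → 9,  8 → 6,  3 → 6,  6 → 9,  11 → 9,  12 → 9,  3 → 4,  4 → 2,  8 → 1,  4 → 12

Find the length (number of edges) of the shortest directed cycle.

4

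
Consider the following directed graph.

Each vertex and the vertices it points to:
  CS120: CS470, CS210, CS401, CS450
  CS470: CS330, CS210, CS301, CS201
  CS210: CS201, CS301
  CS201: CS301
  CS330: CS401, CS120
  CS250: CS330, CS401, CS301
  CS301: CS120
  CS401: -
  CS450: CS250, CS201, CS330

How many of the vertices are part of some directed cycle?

A vertex is on a directed cycle iff it belongs to a strongly connected component of size ≥ 2 (or has a self-loop).
The vertices on cycles are {CS120, CS201, CS210, CS250, CS301, CS330, CS450, CS470} — 8 in total.

8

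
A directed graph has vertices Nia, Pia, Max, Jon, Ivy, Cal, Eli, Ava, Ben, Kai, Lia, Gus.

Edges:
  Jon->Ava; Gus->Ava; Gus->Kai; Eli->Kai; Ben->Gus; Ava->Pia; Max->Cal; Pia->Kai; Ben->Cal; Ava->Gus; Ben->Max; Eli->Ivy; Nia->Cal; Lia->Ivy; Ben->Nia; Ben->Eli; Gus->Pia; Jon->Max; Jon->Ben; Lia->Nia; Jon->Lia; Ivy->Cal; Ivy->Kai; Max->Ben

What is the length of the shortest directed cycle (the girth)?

2

For each vertex v, BFS finds the shortest path from v back to v.
The shortest such closed walk is Ava → Gus → Ava, length 2.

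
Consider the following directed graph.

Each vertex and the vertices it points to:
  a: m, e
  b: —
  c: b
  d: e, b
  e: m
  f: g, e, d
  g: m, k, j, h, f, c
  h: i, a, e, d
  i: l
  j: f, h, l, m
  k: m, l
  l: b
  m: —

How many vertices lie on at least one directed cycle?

A vertex is on a directed cycle iff it belongs to a strongly connected component of size ≥ 2 (or has a self-loop).
The vertices on cycles are {f, g, j} — 3 in total.

3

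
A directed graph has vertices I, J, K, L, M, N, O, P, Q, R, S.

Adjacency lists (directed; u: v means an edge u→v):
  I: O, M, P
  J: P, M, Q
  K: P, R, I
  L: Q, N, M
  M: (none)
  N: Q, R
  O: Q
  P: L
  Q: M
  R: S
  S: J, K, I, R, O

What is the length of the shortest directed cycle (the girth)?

2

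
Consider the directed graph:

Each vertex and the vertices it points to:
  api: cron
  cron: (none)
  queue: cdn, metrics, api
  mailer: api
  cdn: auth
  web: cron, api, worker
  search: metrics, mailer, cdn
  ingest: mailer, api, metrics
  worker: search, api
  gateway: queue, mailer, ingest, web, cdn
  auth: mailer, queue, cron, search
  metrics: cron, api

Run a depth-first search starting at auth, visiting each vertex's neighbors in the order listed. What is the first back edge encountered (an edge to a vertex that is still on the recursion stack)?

DFS from auth (visiting each vertex's neighbors in the order listed); mark gray on enter, black on exit:
auth gray
  mailer gray
    api gray
      cron gray
      cron black
    api black
  mailer black
  queue gray
    cdn gray
      cdn→auth: auth is gray → back edge
First back edge: cdn → auth.

cdn->auth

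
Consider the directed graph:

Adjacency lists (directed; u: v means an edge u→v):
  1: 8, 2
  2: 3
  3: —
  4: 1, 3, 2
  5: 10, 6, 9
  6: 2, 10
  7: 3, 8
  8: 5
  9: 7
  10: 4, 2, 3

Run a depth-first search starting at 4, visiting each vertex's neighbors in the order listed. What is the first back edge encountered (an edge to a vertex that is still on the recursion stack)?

10→4

DFS from 4 (visiting each vertex's neighbors in the order listed); mark gray on enter, black on exit:
4 gray
  1 gray
    8 gray
      5 gray
        10 gray
          10→4: 4 is gray → back edge
First back edge: 10 → 4.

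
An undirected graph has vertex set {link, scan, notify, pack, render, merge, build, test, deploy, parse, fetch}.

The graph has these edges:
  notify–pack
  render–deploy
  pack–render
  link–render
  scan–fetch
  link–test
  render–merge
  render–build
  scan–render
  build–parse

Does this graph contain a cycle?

DFS, tracking each vertex's parent; an edge to a visited non-parent vertex closes a cycle.
Start from build:
visit build (parent –)
  visit render (parent build)
    visit link (parent render)
      link–render: parent, skip
      visit test (parent link)
        test–link: parent, skip
    visit merge (parent render)
      merge–render: parent, skip
    visit deploy (parent render)
      deploy–render: parent, skip
    visit scan (parent render)
      scan–render: parent, skip
      visit fetch (parent scan)
        fetch–scan: parent, skip
    visit pack (parent render)
      pack–render: parent, skip
      visit notify (parent pack)
        notify–pack: parent, skip
    render–build: parent, skip
  visit parse (parent build)
    parse–build: parent, skip
No non-parent visited neighbor found — the graph is a forest.

No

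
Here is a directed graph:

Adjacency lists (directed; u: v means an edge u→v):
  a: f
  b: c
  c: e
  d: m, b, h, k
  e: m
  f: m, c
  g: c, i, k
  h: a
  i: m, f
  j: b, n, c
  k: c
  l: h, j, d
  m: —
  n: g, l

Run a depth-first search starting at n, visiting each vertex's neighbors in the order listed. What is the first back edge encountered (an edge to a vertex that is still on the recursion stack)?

DFS from n (visiting each vertex's neighbors in the order listed); mark gray on enter, black on exit:
n gray
  g gray
    c gray
      e gray
        m gray
        m black
      e black
    c black
    i gray
      i→m: m black — skip
      f gray
        f→m: m black — skip
        f→c: c black — skip
      f black
    i black
    k gray
      k→c: c black — skip
    k black
  g black
  l gray
    h gray
      a gray
        a→f: f black — skip
      a black
    h black
    j gray
      b gray
        b→c: c black — skip
      b black
      j→n: n is gray → back edge
First back edge: j → n.

j->n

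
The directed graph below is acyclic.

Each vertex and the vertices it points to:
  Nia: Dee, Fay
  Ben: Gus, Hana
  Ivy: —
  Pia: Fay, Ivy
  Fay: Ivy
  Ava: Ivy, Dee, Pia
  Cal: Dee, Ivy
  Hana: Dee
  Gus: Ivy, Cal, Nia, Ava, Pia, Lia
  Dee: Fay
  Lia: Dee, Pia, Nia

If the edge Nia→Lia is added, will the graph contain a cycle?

Adding Nia→Lia creates a cycle iff Lia can already reach Nia.
Path from Lia: Lia → Nia.
So Lia → … → Nia → Lia is a cycle.

Yes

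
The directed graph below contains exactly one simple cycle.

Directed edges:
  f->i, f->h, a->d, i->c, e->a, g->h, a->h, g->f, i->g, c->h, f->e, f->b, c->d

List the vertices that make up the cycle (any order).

f, g, i

DFS with gray/black marking from f:
f gray
  e gray
    a gray
      h gray
      h black
      d gray
      d black
    a black
  e black
  i gray
    g gray
      g→f: f is gray → back edge
Back edge closes the cycle f → i → g → f; its vertices are {f, g, i}.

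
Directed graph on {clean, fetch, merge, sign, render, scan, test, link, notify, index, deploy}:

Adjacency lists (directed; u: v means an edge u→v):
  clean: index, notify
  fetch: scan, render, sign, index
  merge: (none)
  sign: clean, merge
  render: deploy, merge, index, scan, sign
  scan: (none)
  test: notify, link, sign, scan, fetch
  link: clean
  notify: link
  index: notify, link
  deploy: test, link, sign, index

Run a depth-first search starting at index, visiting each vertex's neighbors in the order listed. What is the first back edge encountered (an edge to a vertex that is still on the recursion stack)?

DFS from index (visiting each vertex's neighbors in the order listed); mark gray on enter, black on exit:
index gray
  notify gray
    link gray
      clean gray
        clean→index: index is gray → back edge
First back edge: clean → index.

clean→index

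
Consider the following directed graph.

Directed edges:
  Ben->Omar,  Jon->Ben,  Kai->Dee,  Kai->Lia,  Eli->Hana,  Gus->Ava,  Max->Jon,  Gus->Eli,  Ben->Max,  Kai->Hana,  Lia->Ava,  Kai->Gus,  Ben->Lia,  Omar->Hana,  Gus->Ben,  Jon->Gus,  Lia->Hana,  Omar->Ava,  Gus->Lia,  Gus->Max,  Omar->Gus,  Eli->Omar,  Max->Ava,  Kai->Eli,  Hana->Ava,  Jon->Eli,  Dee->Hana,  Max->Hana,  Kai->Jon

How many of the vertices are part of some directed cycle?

6

A vertex is on a directed cycle iff it belongs to a strongly connected component of size ≥ 2 (or has a self-loop).
The vertices on cycles are {Ben, Eli, Gus, Jon, Max, Omar} — 6 in total.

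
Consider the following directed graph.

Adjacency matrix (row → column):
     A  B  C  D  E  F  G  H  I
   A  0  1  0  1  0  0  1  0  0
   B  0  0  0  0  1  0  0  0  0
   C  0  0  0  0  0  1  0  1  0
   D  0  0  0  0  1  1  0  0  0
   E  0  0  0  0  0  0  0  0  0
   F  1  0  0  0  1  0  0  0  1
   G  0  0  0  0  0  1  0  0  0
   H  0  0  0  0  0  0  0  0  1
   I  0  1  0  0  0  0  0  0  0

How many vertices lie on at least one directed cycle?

A vertex is on a directed cycle iff it belongs to a strongly connected component of size ≥ 2 (or has a self-loop).
The vertices on cycles are {A, D, F, G} — 4 in total.

4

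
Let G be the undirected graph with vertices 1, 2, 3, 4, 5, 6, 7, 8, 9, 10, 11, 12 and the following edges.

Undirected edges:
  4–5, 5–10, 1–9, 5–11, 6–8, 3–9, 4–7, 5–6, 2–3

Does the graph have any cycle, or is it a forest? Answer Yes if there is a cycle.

DFS, tracking each vertex's parent; an edge to a visited non-parent vertex closes a cycle.
Start from 7:
visit 7 (parent –)
  visit 4 (parent 7)
    visit 5 (parent 4)
      visit 10 (parent 5)
        10–5: parent, skip
      visit 6 (parent 5)
        visit 8 (parent 6)
          8–6: parent, skip
        6–5: parent, skip
      5–4: parent, skip
      visit 11 (parent 5)
        11–5: parent, skip
    4–7: parent, skip
visit 1 (parent –)
  visit 9 (parent 1)
    visit 3 (parent 9)
      3–9: parent, skip
      visit 2 (parent 3)
        2–3: parent, skip
    9–1: parent, skip
visit 12 (parent –)
No non-parent visited neighbor found — the graph is a forest.

No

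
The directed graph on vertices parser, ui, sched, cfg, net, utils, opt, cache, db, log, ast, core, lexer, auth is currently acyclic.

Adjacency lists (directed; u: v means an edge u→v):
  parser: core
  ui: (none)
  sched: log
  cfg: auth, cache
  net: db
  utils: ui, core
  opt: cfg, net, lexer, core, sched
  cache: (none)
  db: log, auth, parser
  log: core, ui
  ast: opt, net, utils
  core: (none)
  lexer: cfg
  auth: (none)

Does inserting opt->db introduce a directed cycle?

No

Adding opt→db creates a cycle iff db can already reach opt.
Explore from db: no path reaches opt. The graph stays acyclic.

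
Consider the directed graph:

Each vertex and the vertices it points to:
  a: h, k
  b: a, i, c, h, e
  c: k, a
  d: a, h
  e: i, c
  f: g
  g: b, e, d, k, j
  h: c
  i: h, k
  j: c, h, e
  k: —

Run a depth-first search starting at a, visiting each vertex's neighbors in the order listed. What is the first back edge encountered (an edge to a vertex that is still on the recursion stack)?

DFS from a (visiting each vertex's neighbors in the order listed); mark gray on enter, black on exit:
a gray
  h gray
    c gray
      k gray
      k black
      c→a: a is gray → back edge
First back edge: c → a.

c→a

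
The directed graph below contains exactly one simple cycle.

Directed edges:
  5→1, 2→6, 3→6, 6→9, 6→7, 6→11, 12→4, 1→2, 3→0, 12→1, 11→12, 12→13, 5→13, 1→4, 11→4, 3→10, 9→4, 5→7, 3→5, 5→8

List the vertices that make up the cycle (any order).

1, 2, 6, 11, 12

DFS with gray/black marking from 6:
6 gray
  7 gray
  7 black
  11 gray
    12 gray
      4 gray
      4 black
      13 gray
      13 black
      1 gray
        1→4: 4 black — skip
        2 gray
          2→6: 6 is gray → back edge
Back edge closes the cycle 6 → 11 → 12 → 1 → 2 → 6; its vertices are {1, 2, 6, 11, 12}.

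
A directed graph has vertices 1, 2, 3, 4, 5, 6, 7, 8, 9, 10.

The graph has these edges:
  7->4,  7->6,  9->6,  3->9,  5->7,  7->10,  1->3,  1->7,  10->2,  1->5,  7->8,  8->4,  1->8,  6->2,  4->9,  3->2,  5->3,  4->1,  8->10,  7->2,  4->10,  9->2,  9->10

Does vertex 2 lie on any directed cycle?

No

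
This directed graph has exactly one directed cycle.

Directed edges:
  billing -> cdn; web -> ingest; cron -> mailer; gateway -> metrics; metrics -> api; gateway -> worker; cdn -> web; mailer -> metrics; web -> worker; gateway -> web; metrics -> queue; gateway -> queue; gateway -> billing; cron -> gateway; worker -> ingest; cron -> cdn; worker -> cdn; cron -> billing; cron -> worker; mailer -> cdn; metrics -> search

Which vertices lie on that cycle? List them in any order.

cdn, web, worker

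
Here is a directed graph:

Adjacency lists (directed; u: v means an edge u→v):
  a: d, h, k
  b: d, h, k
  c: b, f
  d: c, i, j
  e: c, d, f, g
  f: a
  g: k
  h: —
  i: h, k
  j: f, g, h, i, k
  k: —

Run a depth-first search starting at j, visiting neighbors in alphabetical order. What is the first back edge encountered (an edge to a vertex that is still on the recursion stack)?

b→d

DFS from j (visiting neighbors in alphabetical order); mark gray on enter, black on exit:
j gray
  f gray
    a gray
      d gray
        c gray
          b gray
            b→d: d is gray → back edge
First back edge: b → d.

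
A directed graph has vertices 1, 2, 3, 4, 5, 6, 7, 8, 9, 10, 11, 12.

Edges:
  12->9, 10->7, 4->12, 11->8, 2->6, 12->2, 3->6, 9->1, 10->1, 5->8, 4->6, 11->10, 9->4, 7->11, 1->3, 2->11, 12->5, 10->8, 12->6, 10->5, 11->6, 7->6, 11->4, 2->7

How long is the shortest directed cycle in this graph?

3

For each vertex v, BFS finds the shortest path from v back to v.
The shortest such closed walk is 11 → 10 → 7 → 11, length 3.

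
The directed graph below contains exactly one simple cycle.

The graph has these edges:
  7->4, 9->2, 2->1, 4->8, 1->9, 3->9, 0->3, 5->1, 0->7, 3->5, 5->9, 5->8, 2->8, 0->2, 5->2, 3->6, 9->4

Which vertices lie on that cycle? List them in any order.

DFS with gray/black marking from 9:
9 gray
  2 gray
    1 gray
      1→9: 9 is gray → back edge
Back edge closes the cycle 9 → 2 → 1 → 9; its vertices are {1, 2, 9}.

1, 2, 9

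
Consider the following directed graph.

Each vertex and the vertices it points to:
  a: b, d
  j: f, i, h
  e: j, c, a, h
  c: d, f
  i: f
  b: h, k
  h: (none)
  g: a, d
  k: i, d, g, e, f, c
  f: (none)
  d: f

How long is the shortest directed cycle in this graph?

4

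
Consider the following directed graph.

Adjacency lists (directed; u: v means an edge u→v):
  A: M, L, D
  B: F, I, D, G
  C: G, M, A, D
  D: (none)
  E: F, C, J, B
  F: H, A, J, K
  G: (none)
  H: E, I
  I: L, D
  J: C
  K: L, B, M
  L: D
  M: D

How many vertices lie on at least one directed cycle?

5

A vertex is on a directed cycle iff it belongs to a strongly connected component of size ≥ 2 (or has a self-loop).
The vertices on cycles are {B, E, F, H, K} — 5 in total.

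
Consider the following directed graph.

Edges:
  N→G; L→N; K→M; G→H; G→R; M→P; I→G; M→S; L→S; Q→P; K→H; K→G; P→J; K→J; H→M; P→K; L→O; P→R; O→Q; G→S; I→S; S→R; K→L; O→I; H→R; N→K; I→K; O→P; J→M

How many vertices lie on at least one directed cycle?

A vertex is on a directed cycle iff it belongs to a strongly connected component of size ≥ 2 (or has a self-loop).
The vertices on cycles are {G, H, I, J, K, L, M, N, O, P, Q} — 11 in total.

11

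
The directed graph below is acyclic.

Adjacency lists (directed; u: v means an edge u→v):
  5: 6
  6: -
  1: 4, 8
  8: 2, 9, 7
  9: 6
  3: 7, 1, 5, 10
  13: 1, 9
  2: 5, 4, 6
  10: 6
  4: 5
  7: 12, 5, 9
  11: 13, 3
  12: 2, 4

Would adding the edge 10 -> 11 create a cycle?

Adding 10→11 creates a cycle iff 11 can already reach 10.
Path from 11: 11 → 3 → 10.
So 11 → … → 10 → 11 is a cycle.

Yes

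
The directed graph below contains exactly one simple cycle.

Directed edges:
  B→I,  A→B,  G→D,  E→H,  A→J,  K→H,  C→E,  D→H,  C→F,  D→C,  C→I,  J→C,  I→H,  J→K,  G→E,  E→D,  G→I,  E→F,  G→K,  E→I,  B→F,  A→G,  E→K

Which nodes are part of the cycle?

C, D, E

DFS with gray/black marking from C:
C gray
  E gray
    H gray
    H black
    D gray
      D→C: C is gray → back edge
Back edge closes the cycle C → E → D → C; its vertices are {C, D, E}.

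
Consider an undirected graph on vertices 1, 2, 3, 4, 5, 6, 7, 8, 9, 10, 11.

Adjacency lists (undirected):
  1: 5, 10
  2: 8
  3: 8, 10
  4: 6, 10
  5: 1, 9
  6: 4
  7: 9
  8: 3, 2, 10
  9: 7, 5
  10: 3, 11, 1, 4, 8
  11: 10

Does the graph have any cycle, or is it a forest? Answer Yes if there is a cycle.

DFS, tracking each vertex's parent; an edge to a visited non-parent vertex closes a cycle.
Start from 1:
visit 1 (parent –)
  visit 5 (parent 1)
    5–1: parent, skip
    visit 9 (parent 5)
      visit 7 (parent 9)
        7–9: parent, skip
      9–5: parent, skip
  visit 10 (parent 1)
    visit 3 (parent 10)
      visit 8 (parent 3)
        8–3: parent, skip
        visit 2 (parent 8)
          2–8: parent, skip
        8–10: 10 visited and ≠ parent → cycle
Cycle: 10 – 3 – 8 – 10.

Yes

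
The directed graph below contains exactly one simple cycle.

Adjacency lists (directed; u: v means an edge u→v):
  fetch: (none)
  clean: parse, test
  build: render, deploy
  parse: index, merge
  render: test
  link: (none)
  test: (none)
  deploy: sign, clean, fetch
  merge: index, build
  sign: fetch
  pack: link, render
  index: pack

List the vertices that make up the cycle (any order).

DFS with gray/black marking from parse:
parse gray
  index gray
    pack gray
      link gray
      link black
      render gray
        test gray
        test black
      render black
    pack black
  index black
  merge gray
    merge→index: index black — skip
    build gray
      build→render: render black — skip
      deploy gray
        sign gray
          fetch gray
          fetch black
        sign black
        clean gray
          clean→parse: parse is gray → back edge
Back edge closes the cycle parse → merge → build → deploy → clean → parse; its vertices are {build, clean, merge, parse, deploy}.

build, clean, merge, parse, deploy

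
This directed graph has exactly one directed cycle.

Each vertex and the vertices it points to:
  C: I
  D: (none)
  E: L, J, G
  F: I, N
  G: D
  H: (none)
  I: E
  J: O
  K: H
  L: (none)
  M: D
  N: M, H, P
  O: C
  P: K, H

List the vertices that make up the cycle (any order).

C, E, I, J, O

DFS with gray/black marking from I:
I gray
  E gray
    L gray
    L black
    J gray
      O gray
        C gray
          C→I: I is gray → back edge
Back edge closes the cycle I → E → J → O → C → I; its vertices are {C, E, I, J, O}.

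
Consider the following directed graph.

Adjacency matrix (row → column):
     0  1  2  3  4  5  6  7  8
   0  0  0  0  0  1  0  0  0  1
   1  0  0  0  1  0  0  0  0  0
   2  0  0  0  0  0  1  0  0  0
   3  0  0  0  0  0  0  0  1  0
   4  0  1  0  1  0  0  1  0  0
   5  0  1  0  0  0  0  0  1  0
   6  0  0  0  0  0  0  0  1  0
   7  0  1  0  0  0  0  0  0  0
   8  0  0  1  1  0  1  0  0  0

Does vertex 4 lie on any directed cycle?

4 lies on a cycle iff there is a path from 4 back to itself.
Exploring from 4, it never reaches itself; equivalently, its strongly connected component is a singleton.

No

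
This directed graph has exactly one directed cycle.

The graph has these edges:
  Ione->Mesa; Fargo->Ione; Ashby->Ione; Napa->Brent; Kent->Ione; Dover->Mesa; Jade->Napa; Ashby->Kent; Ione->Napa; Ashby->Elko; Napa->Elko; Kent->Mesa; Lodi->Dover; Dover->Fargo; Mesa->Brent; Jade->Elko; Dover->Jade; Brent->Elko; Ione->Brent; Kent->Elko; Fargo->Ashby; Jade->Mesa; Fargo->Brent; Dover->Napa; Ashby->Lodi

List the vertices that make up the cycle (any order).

Lodi, Ashby, Dover, Fargo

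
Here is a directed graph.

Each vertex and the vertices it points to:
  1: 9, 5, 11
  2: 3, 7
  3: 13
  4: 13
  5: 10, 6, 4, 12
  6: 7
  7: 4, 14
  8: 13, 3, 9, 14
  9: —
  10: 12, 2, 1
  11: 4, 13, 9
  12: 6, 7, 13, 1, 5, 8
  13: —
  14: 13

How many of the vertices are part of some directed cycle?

4

A vertex is on a directed cycle iff it belongs to a strongly connected component of size ≥ 2 (or has a self-loop).
The vertices on cycles are {1, 5, 10, 12} — 4 in total.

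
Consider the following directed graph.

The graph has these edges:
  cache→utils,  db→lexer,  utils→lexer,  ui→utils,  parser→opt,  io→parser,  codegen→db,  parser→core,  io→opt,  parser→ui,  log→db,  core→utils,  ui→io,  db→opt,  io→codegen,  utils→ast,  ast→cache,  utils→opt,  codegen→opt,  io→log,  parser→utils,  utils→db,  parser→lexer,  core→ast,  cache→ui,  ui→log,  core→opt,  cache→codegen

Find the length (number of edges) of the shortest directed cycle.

For each vertex v, BFS finds the shortest path from v back to v.
The shortest such closed walk is parser → ui → io → parser, length 3.

3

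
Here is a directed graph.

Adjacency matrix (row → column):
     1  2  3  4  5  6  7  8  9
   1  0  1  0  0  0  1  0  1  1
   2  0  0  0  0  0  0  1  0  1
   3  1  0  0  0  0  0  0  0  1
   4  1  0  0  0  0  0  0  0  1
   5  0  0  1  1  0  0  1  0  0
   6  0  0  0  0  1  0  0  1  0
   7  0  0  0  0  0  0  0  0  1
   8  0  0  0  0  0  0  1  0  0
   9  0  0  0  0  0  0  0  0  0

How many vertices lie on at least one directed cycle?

A vertex is on a directed cycle iff it belongs to a strongly connected component of size ≥ 2 (or has a self-loop).
The vertices on cycles are {1, 3, 4, 5, 6} — 5 in total.

5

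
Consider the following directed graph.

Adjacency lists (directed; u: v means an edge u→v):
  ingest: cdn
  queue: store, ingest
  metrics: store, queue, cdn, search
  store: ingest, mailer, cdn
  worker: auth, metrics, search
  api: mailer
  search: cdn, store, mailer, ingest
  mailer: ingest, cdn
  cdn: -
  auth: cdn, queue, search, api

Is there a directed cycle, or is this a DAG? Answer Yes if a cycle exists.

No

DFS with white/gray/black marking, starting from auth:
auth gray
  cdn gray
  cdn black
  queue gray
    store gray
      ingest gray
        ingest→cdn: cdn black — skip
      ingest black
      mailer gray
        mailer→ingest: ingest black — skip
        mailer→cdn: cdn black — skip
      mailer black
      store→cdn: cdn black — skip
    store black
    queue→ingest: ingest black — skip
  queue black
  search gray
    search→cdn: cdn black — skip
    search→store: store black — skip
    search→mailer: mailer black — skip
    search→ingest: ingest black — skip
  search black
  api gray
    api→mailer: mailer black — skip
  api black
auth black
metrics gray
  metrics→store: store black — skip
  metrics→queue: queue black — skip
  metrics→cdn: cdn black — skip
  metrics→search: search black — skip
metrics black
worker gray
  worker→auth: auth black — skip
  worker→metrics: metrics black — skip
  worker→search: search black — skip
worker black
Every edge goes to a white or black vertex — no back edge, so the graph is acyclic.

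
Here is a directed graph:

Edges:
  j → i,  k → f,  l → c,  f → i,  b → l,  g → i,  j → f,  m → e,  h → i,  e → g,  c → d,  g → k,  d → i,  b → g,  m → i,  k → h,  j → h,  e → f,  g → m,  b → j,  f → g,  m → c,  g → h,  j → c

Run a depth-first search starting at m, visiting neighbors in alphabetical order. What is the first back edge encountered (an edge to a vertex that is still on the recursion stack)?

k→f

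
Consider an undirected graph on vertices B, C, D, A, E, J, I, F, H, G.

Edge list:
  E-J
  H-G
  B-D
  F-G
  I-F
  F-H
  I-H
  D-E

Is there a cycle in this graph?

Yes

DFS, tracking each vertex's parent; an edge to a visited non-parent vertex closes a cycle.
Start from A:
visit A (parent –)
visit B (parent –)
  visit D (parent B)
    visit E (parent D)
      visit J (parent E)
        J–E: parent, skip
      E–D: parent, skip
    D–B: parent, skip
visit C (parent –)
visit I (parent –)
  visit H (parent I)
    visit F (parent H)
      F–H: parent, skip
      visit G (parent F)
        G–H: H visited and ≠ parent → cycle
Cycle: H – F – G – H.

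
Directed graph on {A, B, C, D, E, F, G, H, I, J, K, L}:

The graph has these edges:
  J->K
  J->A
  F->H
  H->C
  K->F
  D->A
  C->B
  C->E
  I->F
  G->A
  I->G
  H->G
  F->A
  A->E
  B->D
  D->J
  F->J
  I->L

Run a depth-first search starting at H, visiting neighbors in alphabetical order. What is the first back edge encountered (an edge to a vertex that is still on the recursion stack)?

DFS from H (visiting neighbors in alphabetical order); mark gray on enter, black on exit:
H gray
  C gray
    B gray
      D gray
        A gray
          E gray
          E black
        A black
        J gray
          J→A: A black — skip
          K gray
            F gray
              F→A: A black — skip
              F→H: H is gray → back edge
First back edge: F → H.

F->H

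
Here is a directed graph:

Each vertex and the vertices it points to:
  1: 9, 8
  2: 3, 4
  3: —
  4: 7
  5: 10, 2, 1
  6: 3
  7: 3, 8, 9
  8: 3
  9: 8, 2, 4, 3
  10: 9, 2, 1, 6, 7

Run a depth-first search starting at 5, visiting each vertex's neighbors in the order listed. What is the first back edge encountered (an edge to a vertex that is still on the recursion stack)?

7->9

DFS from 5 (visiting each vertex's neighbors in the order listed); mark gray on enter, black on exit:
5 gray
  10 gray
    9 gray
      8 gray
        3 gray
        3 black
      8 black
      2 gray
        2→3: 3 black — skip
        4 gray
          7 gray
            7→3: 3 black — skip
            7→8: 8 black — skip
            7→9: 9 is gray → back edge
First back edge: 7 → 9.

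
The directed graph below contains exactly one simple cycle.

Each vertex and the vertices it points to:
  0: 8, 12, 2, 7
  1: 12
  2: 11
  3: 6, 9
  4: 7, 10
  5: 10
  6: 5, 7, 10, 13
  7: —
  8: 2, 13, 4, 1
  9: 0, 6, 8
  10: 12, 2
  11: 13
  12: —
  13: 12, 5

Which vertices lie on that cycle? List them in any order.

2, 5, 10, 11, 13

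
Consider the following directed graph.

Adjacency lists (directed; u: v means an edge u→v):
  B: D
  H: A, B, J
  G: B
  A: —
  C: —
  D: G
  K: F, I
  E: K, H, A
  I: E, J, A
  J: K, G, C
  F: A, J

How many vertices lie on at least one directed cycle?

9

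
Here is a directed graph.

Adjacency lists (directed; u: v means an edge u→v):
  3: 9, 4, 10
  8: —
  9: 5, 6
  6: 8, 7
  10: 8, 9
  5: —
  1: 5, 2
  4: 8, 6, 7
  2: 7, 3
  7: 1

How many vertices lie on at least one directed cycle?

A vertex is on a directed cycle iff it belongs to a strongly connected component of size ≥ 2 (or has a self-loop).
The vertices on cycles are {1, 2, 3, 4, 6, 7, 9, 10} — 8 in total.

8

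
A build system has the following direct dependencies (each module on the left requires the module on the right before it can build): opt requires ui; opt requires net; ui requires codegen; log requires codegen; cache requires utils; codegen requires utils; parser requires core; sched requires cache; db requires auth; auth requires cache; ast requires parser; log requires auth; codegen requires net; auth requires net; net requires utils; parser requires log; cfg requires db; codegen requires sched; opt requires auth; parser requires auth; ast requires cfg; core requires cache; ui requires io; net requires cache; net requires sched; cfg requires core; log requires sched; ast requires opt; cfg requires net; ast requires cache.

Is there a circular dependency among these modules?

DFS with white/gray/black marking, starting from auth:
auth gray
  net gray
    sched gray
      cache gray
        utils gray
        utils black
      cache black
    sched black
    net→cache: cache black — skip
    net→utils: utils black — skip
  net black
  auth→cache: cache black — skip
auth black
core gray
  core→cache: cache black — skip
core black
ui gray
  io gray
  io black
  codegen gray
    codegen→sched: sched black — skip
    codegen→utils: utils black — skip
    codegen→net: net black — skip
  codegen black
ui black
log gray
  log→sched: sched black — skip
  log→codegen: codegen black — skip
  log→auth: auth black — skip
log black
db gray
  db→auth: auth black — skip
db black
ast gray
  parser gray
    parser→core: core black — skip
    parser→auth: auth black — skip
    parser→log: log black — skip
  parser black
  cfg gray
    cfg→net: net black — skip
    cfg→core: core black — skip
    cfg→db: db black — skip
  cfg black
  opt gray
    opt→auth: auth black — skip
    opt→net: net black — skip
    opt→ui: ui black — skip
  opt black
  ast→cache: cache black — skip
ast black
Every edge goes to a white or black vertex — no back edge, so the graph is acyclic.

No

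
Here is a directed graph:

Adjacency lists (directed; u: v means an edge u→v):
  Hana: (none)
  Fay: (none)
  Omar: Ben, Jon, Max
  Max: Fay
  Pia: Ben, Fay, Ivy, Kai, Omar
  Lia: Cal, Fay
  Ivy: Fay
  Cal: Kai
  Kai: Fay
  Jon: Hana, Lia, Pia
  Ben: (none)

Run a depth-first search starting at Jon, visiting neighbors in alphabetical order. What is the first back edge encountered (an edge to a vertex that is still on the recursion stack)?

DFS from Jon (visiting neighbors in alphabetical order); mark gray on enter, black on exit:
Jon gray
  Hana gray
  Hana black
  Lia gray
    Cal gray
      Kai gray
        Fay gray
        Fay black
      Kai black
    Cal black
    Lia→Fay: Fay black — skip
  Lia black
  Pia gray
    Ben gray
    Ben black
    Pia→Fay: Fay black — skip
    Ivy gray
      Ivy→Fay: Fay black — skip
    Ivy black
    Pia→Kai: Kai black — skip
    Omar gray
      Omar→Ben: Ben black — skip
      Omar→Jon: Jon is gray → back edge
First back edge: Omar → Jon.

Omar→Jon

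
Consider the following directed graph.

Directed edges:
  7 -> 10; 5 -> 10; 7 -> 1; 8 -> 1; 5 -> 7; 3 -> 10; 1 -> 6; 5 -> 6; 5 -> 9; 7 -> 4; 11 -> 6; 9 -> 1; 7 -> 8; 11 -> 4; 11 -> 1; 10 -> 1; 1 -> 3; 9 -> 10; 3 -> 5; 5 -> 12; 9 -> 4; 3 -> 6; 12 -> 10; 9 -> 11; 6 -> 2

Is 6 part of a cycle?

No

6 lies on a cycle iff there is a path from 6 back to itself.
Exploring from 6, it never reaches itself; equivalently, its strongly connected component is a singleton.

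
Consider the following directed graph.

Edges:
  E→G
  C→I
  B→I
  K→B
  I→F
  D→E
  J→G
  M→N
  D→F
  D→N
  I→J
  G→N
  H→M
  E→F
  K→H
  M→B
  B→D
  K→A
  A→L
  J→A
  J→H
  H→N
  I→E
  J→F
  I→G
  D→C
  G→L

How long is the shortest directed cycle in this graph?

For each vertex v, BFS finds the shortest path from v back to v.
The shortest such closed walk is B → I → J → H → M → B, length 5.

5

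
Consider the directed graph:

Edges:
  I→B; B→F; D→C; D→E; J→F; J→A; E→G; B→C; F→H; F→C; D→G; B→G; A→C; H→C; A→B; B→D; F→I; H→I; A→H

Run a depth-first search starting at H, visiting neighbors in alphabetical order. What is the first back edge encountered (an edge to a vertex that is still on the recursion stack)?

F→H

DFS from H (visiting neighbors in alphabetical order); mark gray on enter, black on exit:
H gray
  C gray
  C black
  I gray
    B gray
      B→C: C black — skip
      D gray
        D→C: C black — skip
        E gray
          G gray
          G black
        E black
        D→G: G black — skip
      D black
      F gray
        F→C: C black — skip
        F→H: H is gray → back edge
First back edge: F → H.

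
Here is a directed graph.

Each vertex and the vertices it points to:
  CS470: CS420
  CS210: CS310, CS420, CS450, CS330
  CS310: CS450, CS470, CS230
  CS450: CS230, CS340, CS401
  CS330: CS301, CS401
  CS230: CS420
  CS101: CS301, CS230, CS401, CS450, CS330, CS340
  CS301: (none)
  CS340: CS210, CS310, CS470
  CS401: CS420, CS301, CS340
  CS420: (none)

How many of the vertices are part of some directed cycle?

A vertex is on a directed cycle iff it belongs to a strongly connected component of size ≥ 2 (or has a self-loop).
The vertices on cycles are {CS210, CS310, CS330, CS340, CS401, CS450} — 6 in total.

6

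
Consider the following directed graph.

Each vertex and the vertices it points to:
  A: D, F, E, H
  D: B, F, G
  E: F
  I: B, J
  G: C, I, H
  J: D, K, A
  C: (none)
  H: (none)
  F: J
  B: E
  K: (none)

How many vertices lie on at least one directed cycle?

8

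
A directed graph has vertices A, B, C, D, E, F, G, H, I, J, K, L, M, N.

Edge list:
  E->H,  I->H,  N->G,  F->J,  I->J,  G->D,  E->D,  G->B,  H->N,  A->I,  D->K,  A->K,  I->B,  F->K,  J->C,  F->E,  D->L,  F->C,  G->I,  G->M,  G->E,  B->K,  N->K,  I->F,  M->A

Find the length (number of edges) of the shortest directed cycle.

4

For each vertex v, BFS finds the shortest path from v back to v.
The shortest such closed walk is N → G → E → H → N, length 4.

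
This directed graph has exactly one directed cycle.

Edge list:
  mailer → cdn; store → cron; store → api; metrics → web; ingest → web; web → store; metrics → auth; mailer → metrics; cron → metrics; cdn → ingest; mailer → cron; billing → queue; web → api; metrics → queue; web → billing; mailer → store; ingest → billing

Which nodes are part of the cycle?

web, cron, store, metrics

DFS with gray/black marking from metrics:
metrics gray
  auth gray
  auth black
  web gray
    api gray
    api black
    store gray
      store→api: api black — skip
      cron gray
        cron→metrics: metrics is gray → back edge
Back edge closes the cycle metrics → web → store → cron → metrics; its vertices are {web, cron, store, metrics}.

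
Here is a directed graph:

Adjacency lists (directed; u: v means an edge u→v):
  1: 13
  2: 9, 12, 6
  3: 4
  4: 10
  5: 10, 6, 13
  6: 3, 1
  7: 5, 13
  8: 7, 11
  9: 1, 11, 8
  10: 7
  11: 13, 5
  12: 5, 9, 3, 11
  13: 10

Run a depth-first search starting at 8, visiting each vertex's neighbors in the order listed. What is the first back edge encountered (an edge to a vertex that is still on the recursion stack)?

DFS from 8 (visiting each vertex's neighbors in the order listed); mark gray on enter, black on exit:
8 gray
  7 gray
    5 gray
      10 gray
        10→7: 7 is gray → back edge
First back edge: 10 → 7.

10→7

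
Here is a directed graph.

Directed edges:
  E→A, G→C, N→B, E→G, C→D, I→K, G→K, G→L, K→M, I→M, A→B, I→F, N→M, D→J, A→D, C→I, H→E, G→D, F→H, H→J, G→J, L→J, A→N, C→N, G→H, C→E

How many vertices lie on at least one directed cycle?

6

A vertex is on a directed cycle iff it belongs to a strongly connected component of size ≥ 2 (or has a self-loop).
The vertices on cycles are {C, E, F, G, H, I} — 6 in total.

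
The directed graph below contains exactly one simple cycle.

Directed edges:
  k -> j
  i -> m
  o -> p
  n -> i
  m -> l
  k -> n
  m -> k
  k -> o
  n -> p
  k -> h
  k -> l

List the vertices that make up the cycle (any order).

DFS with gray/black marking from k:
k gray
  l gray
  l black
  h gray
  h black
  j gray
  j black
  n gray
    i gray
      m gray
        m→k: k is gray → back edge
Back edge closes the cycle k → n → i → m → k; its vertices are {i, k, m, n}.

i, k, m, n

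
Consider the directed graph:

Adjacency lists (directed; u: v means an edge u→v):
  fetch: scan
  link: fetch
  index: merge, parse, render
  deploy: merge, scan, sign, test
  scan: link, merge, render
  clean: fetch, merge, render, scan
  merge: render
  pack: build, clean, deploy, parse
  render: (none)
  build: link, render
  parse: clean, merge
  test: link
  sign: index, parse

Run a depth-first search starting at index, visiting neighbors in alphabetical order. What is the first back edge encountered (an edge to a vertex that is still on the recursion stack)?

link→fetch

DFS from index (visiting neighbors in alphabetical order); mark gray on enter, black on exit:
index gray
  merge gray
    render gray
    render black
  merge black
  parse gray
    clean gray
      fetch gray
        scan gray
          link gray
            link→fetch: fetch is gray → back edge
First back edge: link → fetch.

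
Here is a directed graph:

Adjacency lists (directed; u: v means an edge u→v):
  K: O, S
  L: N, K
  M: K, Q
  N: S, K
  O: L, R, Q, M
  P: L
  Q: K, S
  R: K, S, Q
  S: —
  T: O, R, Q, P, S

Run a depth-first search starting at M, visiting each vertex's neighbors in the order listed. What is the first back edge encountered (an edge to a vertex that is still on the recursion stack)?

N→K

DFS from M (visiting each vertex's neighbors in the order listed); mark gray on enter, black on exit:
M gray
  K gray
    O gray
      L gray
        N gray
          S gray
          S black
          N→K: K is gray → back edge
First back edge: N → K.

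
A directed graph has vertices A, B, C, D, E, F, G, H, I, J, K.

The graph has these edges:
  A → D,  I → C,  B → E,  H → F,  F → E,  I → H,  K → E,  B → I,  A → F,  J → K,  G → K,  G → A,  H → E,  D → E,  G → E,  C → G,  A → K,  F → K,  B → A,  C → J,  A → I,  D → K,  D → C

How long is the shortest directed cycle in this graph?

4

For each vertex v, BFS finds the shortest path from v back to v.
The shortest such closed walk is A → I → C → G → A, length 4.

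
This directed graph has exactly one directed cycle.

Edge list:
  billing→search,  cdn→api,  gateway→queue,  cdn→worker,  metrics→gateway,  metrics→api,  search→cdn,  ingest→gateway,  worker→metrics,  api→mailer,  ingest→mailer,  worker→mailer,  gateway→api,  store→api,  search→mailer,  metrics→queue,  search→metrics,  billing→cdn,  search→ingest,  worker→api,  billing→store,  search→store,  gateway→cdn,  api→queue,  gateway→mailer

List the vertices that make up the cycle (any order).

DFS with gray/black marking from cdn:
cdn gray
  api gray
    mailer gray
    mailer black
    queue gray
    queue black
  api black
  worker gray
    metrics gray
      metrics→api: api black — skip
      gateway gray
        gateway→cdn: cdn is gray → back edge
Back edge closes the cycle cdn → worker → metrics → gateway → cdn; its vertices are {cdn, worker, gateway, metrics}.

cdn, worker, gateway, metrics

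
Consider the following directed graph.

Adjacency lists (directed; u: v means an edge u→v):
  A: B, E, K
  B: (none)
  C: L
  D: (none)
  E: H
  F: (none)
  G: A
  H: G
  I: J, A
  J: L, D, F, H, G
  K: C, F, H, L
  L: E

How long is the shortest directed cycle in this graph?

For each vertex v, BFS finds the shortest path from v back to v.
The shortest such closed walk is A → K → H → G → A, length 4.

4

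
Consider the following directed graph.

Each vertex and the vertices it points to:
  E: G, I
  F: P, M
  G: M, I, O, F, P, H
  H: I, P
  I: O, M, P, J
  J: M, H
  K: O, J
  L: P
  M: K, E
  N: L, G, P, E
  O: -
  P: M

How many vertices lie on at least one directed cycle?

9

A vertex is on a directed cycle iff it belongs to a strongly connected component of size ≥ 2 (or has a self-loop).
The vertices on cycles are {E, F, G, H, I, J, K, M, P} — 9 in total.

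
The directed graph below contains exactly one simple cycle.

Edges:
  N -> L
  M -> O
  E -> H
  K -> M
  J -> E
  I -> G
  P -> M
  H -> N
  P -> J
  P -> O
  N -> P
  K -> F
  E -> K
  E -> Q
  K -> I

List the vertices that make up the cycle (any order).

DFS with gray/black marking from J:
J gray
  E gray
    Q gray
    Q black
    K gray
      F gray
      F black
      I gray
        G gray
        G black
      I black
      M gray
        O gray
        O black
      M black
    K black
    H gray
      N gray
        L gray
        L black
        P gray
          P→O: O black — skip
          P→J: J is gray → back edge
Back edge closes the cycle J → E → H → N → P → J; its vertices are {E, H, J, N, P}.

E, H, J, N, P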